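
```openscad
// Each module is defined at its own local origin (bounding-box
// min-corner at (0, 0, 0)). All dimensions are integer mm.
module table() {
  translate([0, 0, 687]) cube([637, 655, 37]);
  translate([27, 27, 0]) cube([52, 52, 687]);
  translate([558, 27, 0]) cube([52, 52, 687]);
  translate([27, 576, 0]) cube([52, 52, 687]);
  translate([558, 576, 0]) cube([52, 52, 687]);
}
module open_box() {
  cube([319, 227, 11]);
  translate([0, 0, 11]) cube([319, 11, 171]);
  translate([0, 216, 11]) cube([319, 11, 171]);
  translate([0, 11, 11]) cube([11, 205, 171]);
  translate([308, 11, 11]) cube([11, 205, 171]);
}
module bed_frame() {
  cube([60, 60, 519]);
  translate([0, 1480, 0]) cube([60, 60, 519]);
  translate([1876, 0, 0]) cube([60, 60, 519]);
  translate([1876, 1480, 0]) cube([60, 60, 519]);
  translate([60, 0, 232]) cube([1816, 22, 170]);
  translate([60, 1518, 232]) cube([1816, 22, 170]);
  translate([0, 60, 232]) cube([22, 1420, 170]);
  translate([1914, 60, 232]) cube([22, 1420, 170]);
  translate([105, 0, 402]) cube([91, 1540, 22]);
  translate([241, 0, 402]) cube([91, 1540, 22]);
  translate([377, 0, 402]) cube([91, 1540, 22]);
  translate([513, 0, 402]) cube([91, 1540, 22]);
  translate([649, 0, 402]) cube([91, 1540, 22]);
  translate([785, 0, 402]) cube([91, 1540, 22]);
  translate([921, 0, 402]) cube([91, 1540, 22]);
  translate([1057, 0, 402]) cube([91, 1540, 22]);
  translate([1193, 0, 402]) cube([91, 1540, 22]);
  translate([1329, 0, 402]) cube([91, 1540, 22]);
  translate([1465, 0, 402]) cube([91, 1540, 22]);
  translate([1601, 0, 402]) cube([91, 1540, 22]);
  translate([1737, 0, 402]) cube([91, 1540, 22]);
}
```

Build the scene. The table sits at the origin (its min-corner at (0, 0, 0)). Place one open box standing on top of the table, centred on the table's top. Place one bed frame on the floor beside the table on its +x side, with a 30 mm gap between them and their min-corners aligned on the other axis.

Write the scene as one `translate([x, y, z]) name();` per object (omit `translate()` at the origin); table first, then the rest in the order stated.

table();
translate([159, 214, 724]) open_box();
translate([667, 0, 0]) bed_frame();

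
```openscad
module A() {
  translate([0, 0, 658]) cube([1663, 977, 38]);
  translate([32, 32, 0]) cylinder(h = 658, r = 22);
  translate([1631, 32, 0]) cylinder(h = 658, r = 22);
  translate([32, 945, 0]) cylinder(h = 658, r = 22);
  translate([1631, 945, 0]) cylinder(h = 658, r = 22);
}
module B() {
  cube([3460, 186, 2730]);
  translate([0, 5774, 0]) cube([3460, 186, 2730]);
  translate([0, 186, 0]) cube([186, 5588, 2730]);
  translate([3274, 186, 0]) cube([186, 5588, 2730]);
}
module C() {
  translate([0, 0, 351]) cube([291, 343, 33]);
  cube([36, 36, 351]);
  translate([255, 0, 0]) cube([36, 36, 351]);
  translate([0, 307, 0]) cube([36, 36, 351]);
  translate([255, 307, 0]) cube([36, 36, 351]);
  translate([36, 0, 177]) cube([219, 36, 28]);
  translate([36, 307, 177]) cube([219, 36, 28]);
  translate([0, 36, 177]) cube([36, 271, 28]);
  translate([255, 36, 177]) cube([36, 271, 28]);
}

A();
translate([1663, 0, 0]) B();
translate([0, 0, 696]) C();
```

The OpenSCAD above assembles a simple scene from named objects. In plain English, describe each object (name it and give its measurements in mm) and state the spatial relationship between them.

A is a table with a 1663×977 mm rectangular top, 38 mm thick, top surface at z = 696 mm, supported by four round legs of 44 mm diameter, each leg's bounding box inset 10 mm from the nearest pair of top edges, running from the floor.

B is the wall frame of a small rectangular building: four walls, each 2730 mm tall and 186 mm thick, enclosing a footprint 3460 mm (x) by 5960 mm (y) outside-to-outside, with no floor or roof. The front and back walls (the −y and +y sides) span the full width; the two side walls fit between them.

C is a simple wooden stool: a rectangular seat 291 mm (x) by 343 mm (y), 33 mm thick, top face at z = 384 mm, on four square legs, each 36×36 mm in cross-section. The legs rest on z = 0, each flush with a corner of the seat. Four stretchers, 36 mm wide and 28 mm tall, connect adjacent legs with their undersides at z = 177 mm, each running between the inner faces of the legs it joins and aligned with the legs' outer faces on the other axis.

The house frame is against the table's +x side, with their −y faces flush. The stool is on top of the table.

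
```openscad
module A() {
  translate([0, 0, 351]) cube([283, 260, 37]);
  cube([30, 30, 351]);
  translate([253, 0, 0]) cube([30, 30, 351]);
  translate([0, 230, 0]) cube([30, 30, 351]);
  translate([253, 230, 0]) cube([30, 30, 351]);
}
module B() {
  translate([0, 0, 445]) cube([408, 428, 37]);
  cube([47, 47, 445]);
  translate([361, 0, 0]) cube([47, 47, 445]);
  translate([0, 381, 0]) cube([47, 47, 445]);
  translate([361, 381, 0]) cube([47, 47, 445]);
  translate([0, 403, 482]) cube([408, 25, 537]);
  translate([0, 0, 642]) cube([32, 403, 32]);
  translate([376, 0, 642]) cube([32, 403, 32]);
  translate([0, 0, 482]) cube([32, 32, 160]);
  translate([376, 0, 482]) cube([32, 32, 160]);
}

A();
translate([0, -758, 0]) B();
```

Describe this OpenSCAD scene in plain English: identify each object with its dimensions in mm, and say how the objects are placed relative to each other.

A is a four-legged stool. The seat is 283×260 mm, 37 mm thick, top at z = 388 mm. It stands on four square legs, each 30×30 mm in cross-section, from z = 0 to the seat underside, each flush with a corner of the seat.

B is a chair: 408×428 mm seat, 37 mm thick, top at z = 482 mm, on four 47 mm square corner legs flush with the seat edges. A 25 mm thick backrest slab spans the full seat width, extending 537 mm above the seat top, its back face flush with the seat's +y edge. Two armrests of 32×32 mm section run along each side from the seat's front edge to the front of the backrest, top faces 192 mm above the seat top and outer faces flush with the seat's x-edges; a 32×32 mm post under the front of each armrest stands on the seat at the front corner.

The chair is on the floor beside the stool on its −y side.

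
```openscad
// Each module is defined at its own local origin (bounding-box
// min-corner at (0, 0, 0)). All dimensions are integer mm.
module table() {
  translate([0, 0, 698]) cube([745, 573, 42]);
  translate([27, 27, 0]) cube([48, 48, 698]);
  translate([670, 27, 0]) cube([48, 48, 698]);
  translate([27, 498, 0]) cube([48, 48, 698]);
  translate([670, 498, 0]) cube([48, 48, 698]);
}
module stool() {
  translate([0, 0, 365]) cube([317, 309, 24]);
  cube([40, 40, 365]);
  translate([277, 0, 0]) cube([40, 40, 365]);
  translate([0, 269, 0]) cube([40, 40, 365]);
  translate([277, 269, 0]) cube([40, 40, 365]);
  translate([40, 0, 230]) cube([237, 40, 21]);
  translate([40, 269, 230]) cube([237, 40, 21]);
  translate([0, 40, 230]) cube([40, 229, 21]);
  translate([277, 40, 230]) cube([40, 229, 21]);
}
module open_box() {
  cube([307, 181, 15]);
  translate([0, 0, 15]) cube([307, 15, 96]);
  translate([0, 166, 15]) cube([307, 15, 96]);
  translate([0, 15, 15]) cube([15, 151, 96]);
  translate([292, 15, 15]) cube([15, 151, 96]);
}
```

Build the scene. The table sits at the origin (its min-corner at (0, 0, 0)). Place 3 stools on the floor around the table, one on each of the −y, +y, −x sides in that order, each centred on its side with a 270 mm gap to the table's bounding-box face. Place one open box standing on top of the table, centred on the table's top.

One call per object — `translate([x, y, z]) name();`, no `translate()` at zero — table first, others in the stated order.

table();
translate([214, -579, 0]) stool();
translate([214, 843, 0]) stool();
translate([-587, 132, 0]) stool();
translate([219, 196, 740]) open_box();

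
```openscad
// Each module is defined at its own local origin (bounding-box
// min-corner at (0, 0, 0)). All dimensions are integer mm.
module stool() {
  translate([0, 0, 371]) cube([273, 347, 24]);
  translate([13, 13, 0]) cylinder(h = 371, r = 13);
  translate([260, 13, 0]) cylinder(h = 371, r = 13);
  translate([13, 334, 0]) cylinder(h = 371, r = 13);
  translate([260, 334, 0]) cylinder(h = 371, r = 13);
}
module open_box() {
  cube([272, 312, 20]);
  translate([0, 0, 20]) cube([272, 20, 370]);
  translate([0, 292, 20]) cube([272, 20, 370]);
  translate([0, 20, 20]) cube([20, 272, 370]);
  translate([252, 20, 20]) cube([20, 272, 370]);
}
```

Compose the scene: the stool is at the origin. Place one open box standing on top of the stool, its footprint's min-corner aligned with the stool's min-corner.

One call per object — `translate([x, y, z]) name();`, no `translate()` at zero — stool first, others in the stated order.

stool();
translate([0, 0, 395]) open_box();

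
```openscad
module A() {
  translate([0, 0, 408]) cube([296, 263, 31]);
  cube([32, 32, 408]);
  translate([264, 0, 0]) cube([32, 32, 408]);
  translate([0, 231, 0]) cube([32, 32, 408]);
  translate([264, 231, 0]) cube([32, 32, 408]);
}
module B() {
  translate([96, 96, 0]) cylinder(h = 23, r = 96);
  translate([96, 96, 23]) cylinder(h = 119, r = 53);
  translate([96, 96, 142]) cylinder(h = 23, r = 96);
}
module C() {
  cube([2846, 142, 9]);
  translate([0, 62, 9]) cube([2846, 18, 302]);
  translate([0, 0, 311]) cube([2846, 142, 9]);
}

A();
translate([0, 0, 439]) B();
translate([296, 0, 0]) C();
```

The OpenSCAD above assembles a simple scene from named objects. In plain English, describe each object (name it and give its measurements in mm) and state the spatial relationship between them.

A is a simple wooden stool: a rectangular seat 296 mm (x) by 263 mm (y), 31 mm thick, top face at z = 439 mm, on four square legs, each 32×32 mm in cross-section. The legs rest on z = 0, each flush with a corner of the seat.

B is a spool: two coaxial disc flanges of radius 96 mm and thickness 23 mm, joined by a core cylinder of radius 53 mm and height 119 mm. The lower flange rests on z = 0 and the three cylinders share a vertical axis.

C is an I-beam lying along x, 2846 mm long. Overall section height 320 mm. Two flanges 142 mm wide (y) and 9 mm thick, one on the floor and one at the top; a web 18 mm thick runs between them, centred on the flange width.

The spool is on top of the stool. The I-beam is against the stool's +x side, with their −y faces flush.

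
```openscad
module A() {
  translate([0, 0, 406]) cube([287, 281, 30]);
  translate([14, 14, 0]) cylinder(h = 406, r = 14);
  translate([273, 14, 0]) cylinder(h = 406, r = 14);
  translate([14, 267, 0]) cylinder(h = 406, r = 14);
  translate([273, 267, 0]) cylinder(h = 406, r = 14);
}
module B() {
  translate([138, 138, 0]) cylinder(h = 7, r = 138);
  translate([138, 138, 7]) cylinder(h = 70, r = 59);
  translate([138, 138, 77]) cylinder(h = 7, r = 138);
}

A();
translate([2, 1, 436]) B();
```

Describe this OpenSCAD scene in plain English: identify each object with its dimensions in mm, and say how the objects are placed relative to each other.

A is a simple wooden stool: a rectangular seat 287 mm (x) by 281 mm (y), 30 mm thick, top face at z = 436 mm, on four round legs, each 28 mm in diameter. The legs rest on z = 0, each leg's axis is inset half a diameter from the nearest pair of seat edges (so the leg's bounding box is flush with the corner).

B is a spool: two coaxial disc flanges of radius 138 mm and thickness 7 mm, joined by a core cylinder of radius 59 mm and height 70 mm. The lower flange rests on z = 0 and the three cylinders share a vertical axis.

The spool is on top of the stool.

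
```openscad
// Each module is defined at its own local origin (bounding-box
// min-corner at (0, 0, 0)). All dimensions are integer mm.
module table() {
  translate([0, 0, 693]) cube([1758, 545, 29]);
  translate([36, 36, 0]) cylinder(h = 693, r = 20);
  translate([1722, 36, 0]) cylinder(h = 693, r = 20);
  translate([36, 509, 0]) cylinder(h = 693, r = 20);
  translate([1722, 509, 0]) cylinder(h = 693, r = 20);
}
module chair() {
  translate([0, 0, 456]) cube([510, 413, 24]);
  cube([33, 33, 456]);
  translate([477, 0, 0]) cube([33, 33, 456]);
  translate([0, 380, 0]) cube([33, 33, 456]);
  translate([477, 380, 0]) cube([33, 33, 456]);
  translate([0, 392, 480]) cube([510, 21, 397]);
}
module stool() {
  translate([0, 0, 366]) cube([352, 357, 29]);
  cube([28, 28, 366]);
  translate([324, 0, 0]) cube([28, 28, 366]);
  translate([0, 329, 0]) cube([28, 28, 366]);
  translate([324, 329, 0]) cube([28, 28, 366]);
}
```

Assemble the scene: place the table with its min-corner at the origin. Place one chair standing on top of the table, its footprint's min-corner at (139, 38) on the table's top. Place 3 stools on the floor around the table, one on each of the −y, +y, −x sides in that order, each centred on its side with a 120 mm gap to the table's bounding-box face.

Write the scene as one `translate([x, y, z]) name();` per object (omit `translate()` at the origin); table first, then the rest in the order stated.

table();
translate([139, 38, 722]) chair();
translate([703, -477, 0]) stool();
translate([703, 665, 0]) stool();
translate([-472, 94, 0]) stool();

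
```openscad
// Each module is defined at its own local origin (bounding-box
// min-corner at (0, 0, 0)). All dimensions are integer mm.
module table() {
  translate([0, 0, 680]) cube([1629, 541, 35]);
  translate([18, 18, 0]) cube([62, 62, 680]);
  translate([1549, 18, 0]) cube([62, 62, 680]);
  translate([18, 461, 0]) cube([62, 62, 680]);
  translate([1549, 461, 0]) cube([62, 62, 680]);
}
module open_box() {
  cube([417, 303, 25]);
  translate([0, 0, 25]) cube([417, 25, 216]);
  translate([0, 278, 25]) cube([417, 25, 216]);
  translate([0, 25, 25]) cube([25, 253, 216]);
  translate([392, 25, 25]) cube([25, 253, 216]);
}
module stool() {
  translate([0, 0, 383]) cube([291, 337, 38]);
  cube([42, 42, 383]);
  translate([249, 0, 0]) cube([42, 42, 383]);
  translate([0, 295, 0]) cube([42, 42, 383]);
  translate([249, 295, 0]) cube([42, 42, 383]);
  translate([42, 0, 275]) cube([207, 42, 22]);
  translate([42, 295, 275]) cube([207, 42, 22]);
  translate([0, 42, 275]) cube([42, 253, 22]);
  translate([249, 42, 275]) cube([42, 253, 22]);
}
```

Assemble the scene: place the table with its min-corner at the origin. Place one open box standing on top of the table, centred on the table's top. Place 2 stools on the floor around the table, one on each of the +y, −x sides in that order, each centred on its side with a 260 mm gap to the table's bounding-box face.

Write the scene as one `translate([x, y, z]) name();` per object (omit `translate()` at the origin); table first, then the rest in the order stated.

table();
translate([606, 119, 715]) open_box();
translate([669, 801, 0]) stool();
translate([-551, 102, 0]) stool();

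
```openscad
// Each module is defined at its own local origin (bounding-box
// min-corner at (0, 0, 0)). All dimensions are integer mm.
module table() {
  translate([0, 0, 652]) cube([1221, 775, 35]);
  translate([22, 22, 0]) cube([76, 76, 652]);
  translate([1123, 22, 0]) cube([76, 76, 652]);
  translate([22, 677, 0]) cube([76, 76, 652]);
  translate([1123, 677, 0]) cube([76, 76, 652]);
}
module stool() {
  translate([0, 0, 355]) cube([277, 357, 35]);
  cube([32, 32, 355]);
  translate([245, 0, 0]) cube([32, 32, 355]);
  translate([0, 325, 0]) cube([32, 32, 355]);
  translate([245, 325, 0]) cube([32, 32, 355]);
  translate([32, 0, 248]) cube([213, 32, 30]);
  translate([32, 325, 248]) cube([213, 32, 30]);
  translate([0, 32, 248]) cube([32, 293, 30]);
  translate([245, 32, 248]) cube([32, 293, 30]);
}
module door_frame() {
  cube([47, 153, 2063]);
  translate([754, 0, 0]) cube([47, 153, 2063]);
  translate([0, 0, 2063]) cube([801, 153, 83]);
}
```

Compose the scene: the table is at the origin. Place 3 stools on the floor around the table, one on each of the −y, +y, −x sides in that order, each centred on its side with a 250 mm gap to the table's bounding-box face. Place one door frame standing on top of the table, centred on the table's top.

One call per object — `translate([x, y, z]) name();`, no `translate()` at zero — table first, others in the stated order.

table();
translate([472, -607, 0]) stool();
translate([472, 1025, 0]) stool();
translate([-527, 209, 0]) stool();
translate([210, 311, 687]) door_frame();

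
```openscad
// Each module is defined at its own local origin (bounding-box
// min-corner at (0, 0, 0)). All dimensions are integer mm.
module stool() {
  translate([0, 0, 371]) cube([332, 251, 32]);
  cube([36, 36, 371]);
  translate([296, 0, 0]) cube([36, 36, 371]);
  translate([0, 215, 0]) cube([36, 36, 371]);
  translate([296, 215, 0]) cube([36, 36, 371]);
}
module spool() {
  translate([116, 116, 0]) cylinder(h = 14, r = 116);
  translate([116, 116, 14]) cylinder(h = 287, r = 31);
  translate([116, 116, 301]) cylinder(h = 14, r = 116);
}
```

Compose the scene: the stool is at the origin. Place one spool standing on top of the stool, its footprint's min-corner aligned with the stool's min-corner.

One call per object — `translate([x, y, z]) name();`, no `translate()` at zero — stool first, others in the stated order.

stool();
translate([0, 0, 403]) spool();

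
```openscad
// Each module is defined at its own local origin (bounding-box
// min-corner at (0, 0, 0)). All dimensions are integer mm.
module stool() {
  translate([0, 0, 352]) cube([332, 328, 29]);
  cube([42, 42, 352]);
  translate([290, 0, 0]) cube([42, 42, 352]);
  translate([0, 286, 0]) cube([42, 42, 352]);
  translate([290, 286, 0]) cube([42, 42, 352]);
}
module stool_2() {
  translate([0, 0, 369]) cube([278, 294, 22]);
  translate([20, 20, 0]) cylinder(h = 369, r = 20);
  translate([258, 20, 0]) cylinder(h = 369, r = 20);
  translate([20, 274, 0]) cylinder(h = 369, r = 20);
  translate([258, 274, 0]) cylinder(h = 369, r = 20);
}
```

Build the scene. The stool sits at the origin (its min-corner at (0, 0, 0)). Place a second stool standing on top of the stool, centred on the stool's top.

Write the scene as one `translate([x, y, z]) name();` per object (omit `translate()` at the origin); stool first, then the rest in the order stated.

stool();
translate([27, 17, 381]) stool_2();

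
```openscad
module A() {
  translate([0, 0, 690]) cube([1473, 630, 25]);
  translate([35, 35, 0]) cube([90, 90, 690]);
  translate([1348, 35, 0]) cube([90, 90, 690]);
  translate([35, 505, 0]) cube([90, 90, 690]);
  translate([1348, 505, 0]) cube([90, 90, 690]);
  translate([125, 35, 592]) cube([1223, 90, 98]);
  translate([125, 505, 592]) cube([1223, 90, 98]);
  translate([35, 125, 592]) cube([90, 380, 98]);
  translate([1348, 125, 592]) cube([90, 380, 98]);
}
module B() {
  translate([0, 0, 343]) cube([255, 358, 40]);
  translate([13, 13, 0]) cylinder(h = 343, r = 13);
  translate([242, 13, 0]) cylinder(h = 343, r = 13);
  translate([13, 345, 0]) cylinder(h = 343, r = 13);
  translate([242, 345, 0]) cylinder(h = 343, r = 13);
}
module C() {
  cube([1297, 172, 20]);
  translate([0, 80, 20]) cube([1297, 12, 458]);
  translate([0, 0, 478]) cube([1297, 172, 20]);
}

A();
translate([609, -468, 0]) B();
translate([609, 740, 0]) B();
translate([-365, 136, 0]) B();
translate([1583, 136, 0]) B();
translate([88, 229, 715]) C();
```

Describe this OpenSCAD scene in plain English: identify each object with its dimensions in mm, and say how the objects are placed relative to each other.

A is a rectangular dining table. The top is 1473×630×25 mm with its upper surface at z = 715 mm. It stands on four 90×90 mm square legs, each inset 35 mm from the nearest pair of top edges, running from the floor to the underside of the top. Four apron rails, 90 mm thick and 98 mm tall, run between adjacent legs with their top edges flush with the underside of the top and their outer faces flush with the legs' outer faces.

B is a four-legged stool. The seat is 255×358 mm, 40 mm thick, top at z = 383 mm. It stands on four round legs, each 26 mm in diameter, from z = 0 to the seat underside, each leg's axis is inset half a diameter from the nearest pair of seat edges (so the leg's bounding box is flush with the corner).

C is an I-beam lying along x, 1297 mm long. Overall section height 498 mm. Two flanges 172 mm wide (y) and 20 mm thick, one on the floor and one at the top; a web 12 mm thick runs between them, centred on the flange width.

Four stools sit around the table at the −y, +y, −x, +x sides. The I-beam is on top of the table, centred.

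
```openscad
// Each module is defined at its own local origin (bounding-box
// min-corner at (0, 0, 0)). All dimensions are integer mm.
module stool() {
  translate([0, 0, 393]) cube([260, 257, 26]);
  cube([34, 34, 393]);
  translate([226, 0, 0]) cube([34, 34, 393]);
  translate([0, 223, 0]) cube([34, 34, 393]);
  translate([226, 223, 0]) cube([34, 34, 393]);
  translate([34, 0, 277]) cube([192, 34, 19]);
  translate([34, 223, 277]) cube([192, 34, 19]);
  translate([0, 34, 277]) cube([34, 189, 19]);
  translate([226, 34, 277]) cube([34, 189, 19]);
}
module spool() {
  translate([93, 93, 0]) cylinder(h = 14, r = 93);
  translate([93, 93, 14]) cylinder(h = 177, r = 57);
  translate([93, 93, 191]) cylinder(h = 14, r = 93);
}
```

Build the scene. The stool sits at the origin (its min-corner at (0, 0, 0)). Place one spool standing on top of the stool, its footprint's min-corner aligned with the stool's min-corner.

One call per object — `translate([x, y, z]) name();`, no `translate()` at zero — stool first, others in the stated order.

stool();
translate([0, 0, 419]) spool();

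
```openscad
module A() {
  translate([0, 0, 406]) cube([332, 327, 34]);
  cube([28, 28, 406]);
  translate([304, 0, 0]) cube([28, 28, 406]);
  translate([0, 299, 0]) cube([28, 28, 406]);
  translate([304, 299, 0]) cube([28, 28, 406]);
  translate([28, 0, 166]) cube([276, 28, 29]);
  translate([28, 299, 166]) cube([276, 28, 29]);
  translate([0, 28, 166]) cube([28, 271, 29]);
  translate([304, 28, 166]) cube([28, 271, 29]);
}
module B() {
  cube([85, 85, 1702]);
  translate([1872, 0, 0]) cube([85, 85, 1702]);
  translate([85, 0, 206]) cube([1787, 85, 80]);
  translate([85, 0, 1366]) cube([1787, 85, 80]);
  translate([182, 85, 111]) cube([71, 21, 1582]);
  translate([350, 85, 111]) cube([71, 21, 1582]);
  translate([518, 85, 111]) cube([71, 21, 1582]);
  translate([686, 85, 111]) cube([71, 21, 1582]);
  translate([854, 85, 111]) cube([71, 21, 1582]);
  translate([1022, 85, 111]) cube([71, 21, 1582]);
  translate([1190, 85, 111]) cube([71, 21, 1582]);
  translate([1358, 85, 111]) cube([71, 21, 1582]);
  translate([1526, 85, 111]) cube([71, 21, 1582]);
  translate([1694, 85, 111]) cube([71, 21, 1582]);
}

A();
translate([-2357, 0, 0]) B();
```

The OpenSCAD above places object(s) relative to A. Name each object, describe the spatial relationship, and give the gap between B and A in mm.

A is a stool. B is a fence section. The fence section is on the floor beside the stool on its −x side. The gap between the fence section and the stool is 400 mm.

The fence section's nearest face is 400 mm from the stool's −x face.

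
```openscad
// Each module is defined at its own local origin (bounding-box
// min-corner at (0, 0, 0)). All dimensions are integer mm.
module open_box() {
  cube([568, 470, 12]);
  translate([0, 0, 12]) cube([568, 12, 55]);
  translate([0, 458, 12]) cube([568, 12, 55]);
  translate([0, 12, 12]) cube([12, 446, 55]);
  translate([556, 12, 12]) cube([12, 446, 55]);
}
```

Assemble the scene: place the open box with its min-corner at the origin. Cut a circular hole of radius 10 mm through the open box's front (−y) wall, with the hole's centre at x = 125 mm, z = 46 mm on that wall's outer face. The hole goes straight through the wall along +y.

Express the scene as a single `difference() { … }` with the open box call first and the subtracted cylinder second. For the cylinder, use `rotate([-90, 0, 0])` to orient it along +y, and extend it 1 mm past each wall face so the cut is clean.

difference() {
  open_box();
  translate([125, -1, 46]) rotate([-90, 0, 0]) cylinder(h = 14, r = 10);
}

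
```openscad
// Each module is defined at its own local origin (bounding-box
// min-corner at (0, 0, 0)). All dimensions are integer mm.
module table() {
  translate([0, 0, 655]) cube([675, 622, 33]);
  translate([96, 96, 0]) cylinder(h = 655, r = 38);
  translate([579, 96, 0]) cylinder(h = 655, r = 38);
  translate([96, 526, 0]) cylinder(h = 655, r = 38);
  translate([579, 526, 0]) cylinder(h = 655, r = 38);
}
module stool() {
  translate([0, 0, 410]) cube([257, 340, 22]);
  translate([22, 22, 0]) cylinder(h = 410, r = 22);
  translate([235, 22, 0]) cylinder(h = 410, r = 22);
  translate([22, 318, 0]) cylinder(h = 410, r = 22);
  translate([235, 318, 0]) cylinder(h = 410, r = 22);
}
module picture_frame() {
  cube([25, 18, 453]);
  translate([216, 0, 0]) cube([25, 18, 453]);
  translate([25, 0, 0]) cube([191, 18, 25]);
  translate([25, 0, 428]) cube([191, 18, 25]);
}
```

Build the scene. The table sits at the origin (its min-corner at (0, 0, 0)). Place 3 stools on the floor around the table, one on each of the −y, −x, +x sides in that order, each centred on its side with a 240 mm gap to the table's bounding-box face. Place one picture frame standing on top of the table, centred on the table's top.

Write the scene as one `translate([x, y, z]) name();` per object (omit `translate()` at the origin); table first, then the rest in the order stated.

table();
translate([209, -580, 0]) stool();
translate([-497, 141, 0]) stool();
translate([915, 141, 0]) stool();
translate([217, 302, 688]) picture_frame();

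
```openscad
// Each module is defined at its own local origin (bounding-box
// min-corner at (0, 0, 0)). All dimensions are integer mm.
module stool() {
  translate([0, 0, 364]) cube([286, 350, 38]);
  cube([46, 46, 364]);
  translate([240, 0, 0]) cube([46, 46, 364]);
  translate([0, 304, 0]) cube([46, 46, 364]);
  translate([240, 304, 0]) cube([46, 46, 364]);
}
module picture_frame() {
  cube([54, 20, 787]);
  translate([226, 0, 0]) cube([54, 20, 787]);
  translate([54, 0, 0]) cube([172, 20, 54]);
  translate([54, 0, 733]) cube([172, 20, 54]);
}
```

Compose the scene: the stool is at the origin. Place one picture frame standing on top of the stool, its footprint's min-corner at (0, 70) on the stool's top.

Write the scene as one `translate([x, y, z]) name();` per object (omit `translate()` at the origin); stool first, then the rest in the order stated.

stool();
translate([0, 70, 402]) picture_frame();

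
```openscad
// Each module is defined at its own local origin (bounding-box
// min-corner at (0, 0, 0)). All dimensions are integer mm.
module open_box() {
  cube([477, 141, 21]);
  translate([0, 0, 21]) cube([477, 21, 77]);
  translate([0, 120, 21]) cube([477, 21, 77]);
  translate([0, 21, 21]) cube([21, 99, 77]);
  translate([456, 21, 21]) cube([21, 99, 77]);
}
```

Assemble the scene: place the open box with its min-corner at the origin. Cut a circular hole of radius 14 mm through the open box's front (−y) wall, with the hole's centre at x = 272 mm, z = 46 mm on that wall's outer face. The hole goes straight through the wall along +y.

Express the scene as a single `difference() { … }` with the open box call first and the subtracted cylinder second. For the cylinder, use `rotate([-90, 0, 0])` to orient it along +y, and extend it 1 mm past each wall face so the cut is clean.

difference() {
  open_box();
  translate([272, -1, 46]) rotate([-90, 0, 0]) cylinder(h = 23, r = 14);
}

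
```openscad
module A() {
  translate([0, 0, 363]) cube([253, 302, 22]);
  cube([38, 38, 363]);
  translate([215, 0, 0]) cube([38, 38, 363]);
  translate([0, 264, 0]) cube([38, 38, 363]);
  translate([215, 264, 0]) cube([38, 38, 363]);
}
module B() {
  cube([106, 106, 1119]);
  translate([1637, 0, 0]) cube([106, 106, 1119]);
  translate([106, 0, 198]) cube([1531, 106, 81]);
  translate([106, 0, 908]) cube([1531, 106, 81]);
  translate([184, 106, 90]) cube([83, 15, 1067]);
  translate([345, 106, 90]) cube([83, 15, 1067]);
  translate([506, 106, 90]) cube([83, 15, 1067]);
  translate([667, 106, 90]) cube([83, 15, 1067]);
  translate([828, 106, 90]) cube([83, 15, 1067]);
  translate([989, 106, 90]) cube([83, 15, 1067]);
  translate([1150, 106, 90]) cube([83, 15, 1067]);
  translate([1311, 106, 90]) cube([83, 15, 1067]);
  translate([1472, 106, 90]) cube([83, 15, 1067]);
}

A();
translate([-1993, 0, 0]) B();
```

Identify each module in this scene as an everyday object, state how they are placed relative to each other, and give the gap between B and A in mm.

A is a stool. B is a fence section. The fence section is on the floor beside the stool on its −x side. The gap between the fence section and the stool is 250 mm.

The fence section's nearest face is 250 mm from the stool's −x face.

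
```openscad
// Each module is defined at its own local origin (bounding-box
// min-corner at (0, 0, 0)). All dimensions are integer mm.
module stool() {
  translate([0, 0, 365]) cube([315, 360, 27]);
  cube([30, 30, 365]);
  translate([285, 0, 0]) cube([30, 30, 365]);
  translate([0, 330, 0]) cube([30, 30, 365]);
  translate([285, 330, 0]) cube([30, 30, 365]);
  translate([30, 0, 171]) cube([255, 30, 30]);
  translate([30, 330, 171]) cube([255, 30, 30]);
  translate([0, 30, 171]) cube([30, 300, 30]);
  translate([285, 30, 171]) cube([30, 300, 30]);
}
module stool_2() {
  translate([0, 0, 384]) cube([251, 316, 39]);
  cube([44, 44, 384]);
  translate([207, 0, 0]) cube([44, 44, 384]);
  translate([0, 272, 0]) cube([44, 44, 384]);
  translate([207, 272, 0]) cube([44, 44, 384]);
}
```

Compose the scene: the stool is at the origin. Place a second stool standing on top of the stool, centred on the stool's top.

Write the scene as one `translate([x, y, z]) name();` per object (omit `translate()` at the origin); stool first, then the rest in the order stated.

stool();
translate([32, 22, 392]) stool_2();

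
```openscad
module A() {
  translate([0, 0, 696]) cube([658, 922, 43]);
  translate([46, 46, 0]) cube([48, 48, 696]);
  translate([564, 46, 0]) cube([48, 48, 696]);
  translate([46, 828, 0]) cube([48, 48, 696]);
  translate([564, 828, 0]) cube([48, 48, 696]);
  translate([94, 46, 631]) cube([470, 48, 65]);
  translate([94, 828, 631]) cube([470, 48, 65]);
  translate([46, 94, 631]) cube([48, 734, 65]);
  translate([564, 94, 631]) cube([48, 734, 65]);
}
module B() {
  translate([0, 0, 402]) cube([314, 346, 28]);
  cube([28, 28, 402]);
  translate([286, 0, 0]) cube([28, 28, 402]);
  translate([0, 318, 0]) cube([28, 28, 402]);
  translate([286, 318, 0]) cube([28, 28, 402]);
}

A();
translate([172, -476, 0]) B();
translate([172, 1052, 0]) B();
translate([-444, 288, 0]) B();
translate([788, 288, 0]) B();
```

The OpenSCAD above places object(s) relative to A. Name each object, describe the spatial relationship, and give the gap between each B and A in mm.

A is a table. B is a stool. Four stools sit around the table at the −y, +y, −x, +x sides. The gap between each stool and the table is 130 mm.

Each stool's nearest face is 130 mm from the table's bounding box.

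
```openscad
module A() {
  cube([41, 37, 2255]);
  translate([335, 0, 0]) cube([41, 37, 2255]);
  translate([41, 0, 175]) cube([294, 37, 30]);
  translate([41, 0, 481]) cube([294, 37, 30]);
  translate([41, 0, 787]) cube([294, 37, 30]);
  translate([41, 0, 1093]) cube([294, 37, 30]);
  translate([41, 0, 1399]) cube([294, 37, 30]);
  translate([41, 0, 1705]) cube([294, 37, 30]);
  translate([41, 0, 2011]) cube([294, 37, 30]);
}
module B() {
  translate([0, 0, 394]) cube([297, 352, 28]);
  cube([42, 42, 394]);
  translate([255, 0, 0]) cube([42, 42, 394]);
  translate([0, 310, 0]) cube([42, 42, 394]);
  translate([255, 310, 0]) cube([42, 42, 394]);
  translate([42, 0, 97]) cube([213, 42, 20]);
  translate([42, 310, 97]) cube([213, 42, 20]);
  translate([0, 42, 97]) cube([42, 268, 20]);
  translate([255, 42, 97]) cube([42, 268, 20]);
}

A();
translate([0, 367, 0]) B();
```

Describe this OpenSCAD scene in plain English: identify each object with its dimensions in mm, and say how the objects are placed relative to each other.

A is a straight ladder. Two 41×37 mm vertical rails, 2255 mm tall, stand 376 mm apart (outside-to-outside) with their front faces coplanar on the −y side. 7 rungs, each 37 mm deep and 30 mm tall, span between the inner faces of the rails, front faces flush with the rails. The lowest rung's underside is at z = 175 mm and rungs are spaced 306 mm apart (underside to underside).

B is a four-legged stool. The seat is 297×352 mm, 28 mm thick, top at z = 422 mm. It stands on four square legs, each 42×42 mm in cross-section, from z = 0 to the seat underside, each flush with a corner of the seat. Four stretchers, 42 mm wide and 20 mm tall, connect adjacent legs with their undersides at z = 97 mm, each running between the inner faces of the legs it joins and aligned with the legs' outer faces on the other axis.

The stool is on the floor beside the ladder on its +y side.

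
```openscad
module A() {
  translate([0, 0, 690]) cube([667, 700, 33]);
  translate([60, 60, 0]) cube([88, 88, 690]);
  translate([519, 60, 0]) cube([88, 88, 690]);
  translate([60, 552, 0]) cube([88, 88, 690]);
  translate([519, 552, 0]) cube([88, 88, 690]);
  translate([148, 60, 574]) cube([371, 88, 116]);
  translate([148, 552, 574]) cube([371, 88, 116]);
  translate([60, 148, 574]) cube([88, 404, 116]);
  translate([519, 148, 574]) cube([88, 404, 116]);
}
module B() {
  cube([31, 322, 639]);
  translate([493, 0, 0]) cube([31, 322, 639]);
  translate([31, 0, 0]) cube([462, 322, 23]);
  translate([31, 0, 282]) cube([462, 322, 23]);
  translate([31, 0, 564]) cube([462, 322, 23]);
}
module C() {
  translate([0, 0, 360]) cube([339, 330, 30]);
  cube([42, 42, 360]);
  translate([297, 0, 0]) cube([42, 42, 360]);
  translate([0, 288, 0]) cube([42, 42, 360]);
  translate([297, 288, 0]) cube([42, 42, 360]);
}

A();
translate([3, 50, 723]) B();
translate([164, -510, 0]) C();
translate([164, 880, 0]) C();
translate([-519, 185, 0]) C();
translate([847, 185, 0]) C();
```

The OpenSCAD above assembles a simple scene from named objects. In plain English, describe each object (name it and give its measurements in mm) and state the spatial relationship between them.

A is a table: top 667 mm (x) × 700 mm (y), 33 mm thick, upper face at z = 723 mm, on four 88×88 mm square legs, each inset 60 mm from the nearest pair of top edges, running from z = 0 to the bottom of the top. Four apron rails, 88 mm thick and 116 mm tall, run between adjacent legs with their top edges flush with the underside of the top and their outer faces flush with the legs' outer faces.

B is a bookshelf 524 mm wide overall, 322 mm deep and 639 mm tall. The two sides are 31 mm thick vertical panels. 3 horizontal shelves of 23 mm thickness span between the inner faces of the sides; the lowest shelf sits on the floor and shelves are stacked with a clear vertical gap of 259 mm between each pair.

C is a four-legged stool. The seat is 339×330 mm, 30 mm thick, top at z = 390 mm. It stands on four square legs, each 42×42 mm in cross-section, from z = 0 to the seat underside, each flush with a corner of the seat.

The bookshelf is on top of the table. Four stools sit around the table at the −y, +y, −x, +x sides.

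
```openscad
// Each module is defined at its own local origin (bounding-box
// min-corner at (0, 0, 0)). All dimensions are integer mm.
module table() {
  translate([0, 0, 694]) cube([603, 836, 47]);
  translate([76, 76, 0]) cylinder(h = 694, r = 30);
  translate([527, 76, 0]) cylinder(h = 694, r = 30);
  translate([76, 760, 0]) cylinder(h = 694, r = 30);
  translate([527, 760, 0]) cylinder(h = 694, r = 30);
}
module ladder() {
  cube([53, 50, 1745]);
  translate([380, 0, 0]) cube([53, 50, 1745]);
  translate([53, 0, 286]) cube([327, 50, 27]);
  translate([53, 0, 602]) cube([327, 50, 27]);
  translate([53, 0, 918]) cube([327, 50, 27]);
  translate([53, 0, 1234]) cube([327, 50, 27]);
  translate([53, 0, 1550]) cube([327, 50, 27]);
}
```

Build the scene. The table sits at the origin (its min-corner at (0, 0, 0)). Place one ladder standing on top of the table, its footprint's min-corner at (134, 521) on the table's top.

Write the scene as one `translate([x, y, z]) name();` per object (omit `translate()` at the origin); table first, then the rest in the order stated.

table();
translate([134, 521, 741]) ladder();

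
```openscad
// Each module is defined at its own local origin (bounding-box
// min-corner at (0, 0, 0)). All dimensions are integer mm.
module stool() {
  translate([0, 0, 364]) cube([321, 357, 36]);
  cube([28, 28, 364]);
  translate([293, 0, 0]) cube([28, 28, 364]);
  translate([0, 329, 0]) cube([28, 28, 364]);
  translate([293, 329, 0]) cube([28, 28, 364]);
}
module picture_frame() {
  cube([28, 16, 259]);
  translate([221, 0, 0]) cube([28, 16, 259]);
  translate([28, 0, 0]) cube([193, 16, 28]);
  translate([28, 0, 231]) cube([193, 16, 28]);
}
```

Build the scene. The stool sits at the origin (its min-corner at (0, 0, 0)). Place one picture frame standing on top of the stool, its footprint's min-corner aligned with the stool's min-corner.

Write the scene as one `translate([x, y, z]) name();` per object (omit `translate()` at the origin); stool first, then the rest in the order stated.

stool();
translate([0, 0, 400]) picture_frame();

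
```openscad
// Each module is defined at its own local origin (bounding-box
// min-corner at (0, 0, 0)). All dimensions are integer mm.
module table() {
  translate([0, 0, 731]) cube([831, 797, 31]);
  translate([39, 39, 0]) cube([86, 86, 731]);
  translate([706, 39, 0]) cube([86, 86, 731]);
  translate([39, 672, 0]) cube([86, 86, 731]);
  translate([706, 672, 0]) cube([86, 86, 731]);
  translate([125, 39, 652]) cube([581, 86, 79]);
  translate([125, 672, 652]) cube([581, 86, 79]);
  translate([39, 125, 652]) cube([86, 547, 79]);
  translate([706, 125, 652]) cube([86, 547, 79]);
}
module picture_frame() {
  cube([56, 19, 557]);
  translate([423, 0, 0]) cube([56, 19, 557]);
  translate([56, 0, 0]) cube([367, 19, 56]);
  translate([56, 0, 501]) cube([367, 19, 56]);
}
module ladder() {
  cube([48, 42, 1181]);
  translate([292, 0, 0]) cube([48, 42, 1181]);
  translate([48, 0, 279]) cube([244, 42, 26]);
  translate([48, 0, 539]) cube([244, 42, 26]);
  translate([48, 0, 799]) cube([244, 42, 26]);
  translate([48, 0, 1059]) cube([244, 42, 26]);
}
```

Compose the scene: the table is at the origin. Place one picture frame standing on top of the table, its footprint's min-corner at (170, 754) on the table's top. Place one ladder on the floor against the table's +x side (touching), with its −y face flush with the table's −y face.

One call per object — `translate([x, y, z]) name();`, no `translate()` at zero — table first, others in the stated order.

table();
translate([170, 754, 762]) picture_frame();
translate([831, 0, 0]) ladder();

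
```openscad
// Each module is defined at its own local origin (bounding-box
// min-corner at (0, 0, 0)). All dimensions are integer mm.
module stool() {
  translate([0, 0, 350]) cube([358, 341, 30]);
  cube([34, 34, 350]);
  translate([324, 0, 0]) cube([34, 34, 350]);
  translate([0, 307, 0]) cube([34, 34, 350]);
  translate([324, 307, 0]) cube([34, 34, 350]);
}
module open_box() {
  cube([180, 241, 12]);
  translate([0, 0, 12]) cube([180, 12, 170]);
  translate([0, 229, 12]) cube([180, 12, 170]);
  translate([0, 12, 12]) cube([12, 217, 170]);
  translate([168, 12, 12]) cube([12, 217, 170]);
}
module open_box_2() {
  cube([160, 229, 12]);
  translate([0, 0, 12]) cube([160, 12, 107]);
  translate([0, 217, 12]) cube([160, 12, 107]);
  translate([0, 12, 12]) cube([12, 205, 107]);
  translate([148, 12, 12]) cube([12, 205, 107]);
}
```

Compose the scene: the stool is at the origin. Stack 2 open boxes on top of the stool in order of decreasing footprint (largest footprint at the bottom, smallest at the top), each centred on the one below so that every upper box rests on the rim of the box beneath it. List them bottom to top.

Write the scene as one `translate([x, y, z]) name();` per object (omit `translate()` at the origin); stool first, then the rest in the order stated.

stool();
translate([89, 50, 380]) open_box();
translate([99, 56, 562]) open_box_2();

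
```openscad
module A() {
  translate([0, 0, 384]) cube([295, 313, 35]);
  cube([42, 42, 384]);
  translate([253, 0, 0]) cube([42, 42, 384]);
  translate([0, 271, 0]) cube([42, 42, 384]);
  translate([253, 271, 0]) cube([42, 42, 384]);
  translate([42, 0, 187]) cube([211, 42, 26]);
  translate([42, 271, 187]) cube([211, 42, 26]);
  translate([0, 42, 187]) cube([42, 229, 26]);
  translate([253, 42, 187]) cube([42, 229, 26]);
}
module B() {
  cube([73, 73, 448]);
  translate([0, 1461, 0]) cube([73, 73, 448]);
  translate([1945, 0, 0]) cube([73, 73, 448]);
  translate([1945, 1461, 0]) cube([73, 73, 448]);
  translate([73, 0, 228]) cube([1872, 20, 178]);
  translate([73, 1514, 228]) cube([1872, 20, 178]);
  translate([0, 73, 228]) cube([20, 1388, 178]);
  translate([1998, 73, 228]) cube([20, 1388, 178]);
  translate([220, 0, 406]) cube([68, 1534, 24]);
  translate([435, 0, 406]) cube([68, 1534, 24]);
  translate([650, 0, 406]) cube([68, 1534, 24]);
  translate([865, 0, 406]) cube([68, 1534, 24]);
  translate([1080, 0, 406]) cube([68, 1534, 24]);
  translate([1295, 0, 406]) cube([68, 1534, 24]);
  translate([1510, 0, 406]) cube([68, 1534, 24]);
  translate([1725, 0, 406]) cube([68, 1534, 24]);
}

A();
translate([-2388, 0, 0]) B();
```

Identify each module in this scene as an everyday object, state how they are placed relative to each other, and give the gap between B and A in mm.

A is a stool. B is a bed frame. The bed frame is on the floor beside the stool on its −x side. The gap between the bed frame and the stool is 370 mm.

The bed frame's nearest face is 370 mm from the stool's −x face.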